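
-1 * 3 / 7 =-3 / 7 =-0.43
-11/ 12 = -0.92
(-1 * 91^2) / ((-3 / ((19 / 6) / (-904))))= -157339 / 16272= -9.67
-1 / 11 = -0.09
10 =10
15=15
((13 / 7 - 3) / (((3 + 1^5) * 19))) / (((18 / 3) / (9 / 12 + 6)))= -9 / 532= -0.02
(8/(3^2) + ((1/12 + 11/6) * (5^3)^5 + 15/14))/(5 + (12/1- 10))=14739990234869/1764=8356003534.51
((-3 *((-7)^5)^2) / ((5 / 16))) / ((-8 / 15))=5084554482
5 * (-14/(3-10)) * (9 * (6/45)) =12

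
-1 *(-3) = 3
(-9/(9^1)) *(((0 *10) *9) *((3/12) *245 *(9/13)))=0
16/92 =4/23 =0.17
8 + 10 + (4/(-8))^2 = 73/4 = 18.25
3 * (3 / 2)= 9 / 2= 4.50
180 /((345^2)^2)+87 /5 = 5477887579 /314821125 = 17.40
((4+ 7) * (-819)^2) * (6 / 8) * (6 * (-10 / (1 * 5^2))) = -66405339 / 5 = -13281067.80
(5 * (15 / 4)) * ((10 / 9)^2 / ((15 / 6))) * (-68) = -17000 / 27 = -629.63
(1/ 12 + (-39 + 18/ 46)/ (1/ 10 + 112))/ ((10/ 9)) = -242331/ 1031320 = -0.23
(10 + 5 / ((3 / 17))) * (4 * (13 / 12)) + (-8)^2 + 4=2107 / 9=234.11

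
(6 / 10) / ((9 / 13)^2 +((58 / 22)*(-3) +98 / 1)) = 0.01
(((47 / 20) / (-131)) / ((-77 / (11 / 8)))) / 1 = 47 / 146720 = 0.00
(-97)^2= 9409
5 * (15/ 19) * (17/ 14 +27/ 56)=375/ 56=6.70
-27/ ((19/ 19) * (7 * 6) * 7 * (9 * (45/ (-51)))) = 17/ 1470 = 0.01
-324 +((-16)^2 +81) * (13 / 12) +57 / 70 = 17597 / 420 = 41.90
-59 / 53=-1.11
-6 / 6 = -1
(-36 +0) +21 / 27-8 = -389 / 9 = -43.22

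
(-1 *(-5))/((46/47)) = 235/46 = 5.11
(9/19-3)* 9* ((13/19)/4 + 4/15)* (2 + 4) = -107784/1805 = -59.71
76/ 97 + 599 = 58179/ 97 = 599.78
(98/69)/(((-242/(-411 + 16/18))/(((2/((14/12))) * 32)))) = 132.04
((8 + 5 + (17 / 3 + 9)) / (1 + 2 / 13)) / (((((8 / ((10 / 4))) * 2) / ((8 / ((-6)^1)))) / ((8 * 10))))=-10790 / 27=-399.63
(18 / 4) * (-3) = -27 / 2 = -13.50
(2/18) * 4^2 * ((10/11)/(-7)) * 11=-160/63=-2.54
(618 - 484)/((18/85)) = 5695/9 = 632.78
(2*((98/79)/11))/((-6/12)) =-392/869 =-0.45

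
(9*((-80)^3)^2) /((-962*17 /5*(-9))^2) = 1638400000000 /601769961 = 2722.64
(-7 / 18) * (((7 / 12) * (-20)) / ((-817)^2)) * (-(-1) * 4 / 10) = 49 / 18022203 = 0.00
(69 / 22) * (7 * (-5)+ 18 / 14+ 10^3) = 3030.62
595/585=119/117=1.02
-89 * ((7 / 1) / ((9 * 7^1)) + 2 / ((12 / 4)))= -69.22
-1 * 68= -68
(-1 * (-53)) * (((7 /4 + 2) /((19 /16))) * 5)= 15900 /19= 836.84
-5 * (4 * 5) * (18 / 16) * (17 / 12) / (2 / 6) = -3825 / 8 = -478.12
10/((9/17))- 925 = -8155/9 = -906.11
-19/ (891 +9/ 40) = -760/ 35649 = -0.02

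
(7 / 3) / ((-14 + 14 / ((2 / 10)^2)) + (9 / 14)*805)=14 / 5121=0.00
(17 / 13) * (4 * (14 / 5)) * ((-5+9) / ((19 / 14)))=53312 / 1235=43.17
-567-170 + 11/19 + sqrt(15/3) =-13992/19 + sqrt(5) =-734.18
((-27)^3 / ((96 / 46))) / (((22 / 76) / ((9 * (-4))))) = 25804413 / 22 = 1172927.86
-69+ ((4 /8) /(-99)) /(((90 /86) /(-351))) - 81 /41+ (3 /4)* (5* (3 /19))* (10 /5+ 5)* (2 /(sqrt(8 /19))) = -937381 /13530+ 315* sqrt(38) /152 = -56.51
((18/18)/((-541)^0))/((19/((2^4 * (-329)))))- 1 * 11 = -5473/19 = -288.05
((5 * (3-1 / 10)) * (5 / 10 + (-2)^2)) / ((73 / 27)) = 7047 / 292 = 24.13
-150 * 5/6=-125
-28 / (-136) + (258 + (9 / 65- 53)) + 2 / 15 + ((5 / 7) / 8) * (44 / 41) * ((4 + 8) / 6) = 391349629 / 1902810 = 205.67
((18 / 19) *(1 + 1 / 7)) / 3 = 48 / 133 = 0.36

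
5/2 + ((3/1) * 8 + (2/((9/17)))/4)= 247/9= 27.44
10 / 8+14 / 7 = 13 / 4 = 3.25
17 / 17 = 1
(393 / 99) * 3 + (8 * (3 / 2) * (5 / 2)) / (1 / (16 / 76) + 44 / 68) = 70517 / 4037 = 17.47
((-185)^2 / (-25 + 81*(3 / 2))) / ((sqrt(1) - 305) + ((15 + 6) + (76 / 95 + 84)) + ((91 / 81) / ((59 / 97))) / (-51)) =-41708125125 / 23312428891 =-1.79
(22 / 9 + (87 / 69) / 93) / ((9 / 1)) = 15773 / 57753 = 0.27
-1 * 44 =-44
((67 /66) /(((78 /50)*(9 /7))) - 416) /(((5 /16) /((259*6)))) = -39887371664 /19305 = -2066167.92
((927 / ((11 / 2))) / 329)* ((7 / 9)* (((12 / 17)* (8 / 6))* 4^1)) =13184 / 8789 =1.50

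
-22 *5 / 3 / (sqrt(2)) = -55 *sqrt(2) / 3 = -25.93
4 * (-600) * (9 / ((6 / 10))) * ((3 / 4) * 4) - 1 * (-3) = -107997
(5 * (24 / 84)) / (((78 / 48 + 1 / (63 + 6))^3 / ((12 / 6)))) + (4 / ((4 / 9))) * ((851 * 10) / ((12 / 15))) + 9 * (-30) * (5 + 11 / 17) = 3324034809362313 / 35281958950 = 94213.44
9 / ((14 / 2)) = 9 / 7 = 1.29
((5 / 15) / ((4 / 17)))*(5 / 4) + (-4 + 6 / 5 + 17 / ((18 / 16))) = 10139 / 720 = 14.08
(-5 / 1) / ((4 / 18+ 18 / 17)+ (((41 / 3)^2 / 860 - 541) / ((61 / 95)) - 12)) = 2675460 / 456391579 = 0.01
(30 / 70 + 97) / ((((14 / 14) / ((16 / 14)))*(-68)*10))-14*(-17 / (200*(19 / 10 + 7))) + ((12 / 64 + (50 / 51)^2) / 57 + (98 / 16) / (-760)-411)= -411.02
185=185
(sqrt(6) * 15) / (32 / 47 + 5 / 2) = 1410 * sqrt(6) / 299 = 11.55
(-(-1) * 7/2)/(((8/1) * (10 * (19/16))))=7/190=0.04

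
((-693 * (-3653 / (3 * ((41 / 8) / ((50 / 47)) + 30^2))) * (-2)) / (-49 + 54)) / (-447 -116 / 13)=1755193440 / 2145141329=0.82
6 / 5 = 1.20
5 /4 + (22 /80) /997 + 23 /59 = 3859039 /2352920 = 1.64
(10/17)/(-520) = -0.00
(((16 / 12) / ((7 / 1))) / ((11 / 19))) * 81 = 26.65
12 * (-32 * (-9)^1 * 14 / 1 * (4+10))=677376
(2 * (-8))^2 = 256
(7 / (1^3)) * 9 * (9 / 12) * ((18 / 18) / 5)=9.45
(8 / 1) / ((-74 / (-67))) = 268 / 37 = 7.24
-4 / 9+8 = 68 / 9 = 7.56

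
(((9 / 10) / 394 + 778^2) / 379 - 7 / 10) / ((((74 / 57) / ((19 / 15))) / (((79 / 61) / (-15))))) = -22660947259851 / 168514391000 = -134.47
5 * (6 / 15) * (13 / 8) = 13 / 4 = 3.25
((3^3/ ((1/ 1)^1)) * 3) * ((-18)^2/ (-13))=-26244/ 13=-2018.77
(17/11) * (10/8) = 85/44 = 1.93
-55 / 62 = -0.89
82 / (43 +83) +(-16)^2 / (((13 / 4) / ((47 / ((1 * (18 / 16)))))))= 898567 / 273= 3291.45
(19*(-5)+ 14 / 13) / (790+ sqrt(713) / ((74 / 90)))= -24009522 / 201606145+ 36963*sqrt(713) / 201606145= -0.11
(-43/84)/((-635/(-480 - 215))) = -5977/10668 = -0.56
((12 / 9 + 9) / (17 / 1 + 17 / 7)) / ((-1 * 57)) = -217 / 23256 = -0.01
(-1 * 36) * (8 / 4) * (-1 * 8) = 576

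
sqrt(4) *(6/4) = 3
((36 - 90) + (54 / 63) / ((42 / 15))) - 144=-9687 / 49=-197.69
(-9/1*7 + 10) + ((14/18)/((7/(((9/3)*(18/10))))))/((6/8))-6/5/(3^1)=-263/5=-52.60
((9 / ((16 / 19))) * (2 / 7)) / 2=171 / 112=1.53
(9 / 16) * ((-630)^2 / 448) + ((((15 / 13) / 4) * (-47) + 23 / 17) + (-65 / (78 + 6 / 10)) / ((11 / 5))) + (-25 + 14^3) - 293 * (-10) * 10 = 7949950554929 / 244578048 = 32504.76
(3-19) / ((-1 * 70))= 8 / 35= 0.23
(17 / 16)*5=85 / 16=5.31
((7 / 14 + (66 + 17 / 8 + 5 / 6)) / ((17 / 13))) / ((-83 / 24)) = -21671 / 1411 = -15.36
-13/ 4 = -3.25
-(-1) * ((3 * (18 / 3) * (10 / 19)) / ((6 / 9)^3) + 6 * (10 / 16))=2715 / 76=35.72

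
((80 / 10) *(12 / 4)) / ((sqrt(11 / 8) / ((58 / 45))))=928 *sqrt(22) / 165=26.38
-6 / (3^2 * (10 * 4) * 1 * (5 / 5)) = -1 / 60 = -0.02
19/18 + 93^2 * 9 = 1401157/18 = 77842.06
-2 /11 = -0.18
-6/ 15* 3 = -6/ 5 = -1.20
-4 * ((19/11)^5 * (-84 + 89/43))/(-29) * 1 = -34893187108/200830597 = -173.74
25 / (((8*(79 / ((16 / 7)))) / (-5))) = -250 / 553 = -0.45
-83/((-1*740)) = 83/740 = 0.11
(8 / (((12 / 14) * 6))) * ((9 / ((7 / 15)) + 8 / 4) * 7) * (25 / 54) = 26075 / 243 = 107.30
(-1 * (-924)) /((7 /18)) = 2376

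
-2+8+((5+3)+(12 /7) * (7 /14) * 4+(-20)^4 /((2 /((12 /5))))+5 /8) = 10753011 /56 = 192018.05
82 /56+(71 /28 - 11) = -7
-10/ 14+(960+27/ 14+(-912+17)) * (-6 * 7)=-19682/ 7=-2811.71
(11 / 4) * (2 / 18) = 11 / 36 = 0.31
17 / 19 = 0.89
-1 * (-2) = 2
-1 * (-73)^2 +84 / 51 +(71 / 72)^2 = -469403263 / 88128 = -5326.38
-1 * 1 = -1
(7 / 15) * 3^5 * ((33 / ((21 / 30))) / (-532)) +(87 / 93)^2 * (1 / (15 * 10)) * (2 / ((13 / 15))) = -166745239 / 16615690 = -10.04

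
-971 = -971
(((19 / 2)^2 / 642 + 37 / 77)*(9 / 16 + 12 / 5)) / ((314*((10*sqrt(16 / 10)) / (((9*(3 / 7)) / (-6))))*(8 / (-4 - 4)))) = 87320043*sqrt(10) / 927197286400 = 0.00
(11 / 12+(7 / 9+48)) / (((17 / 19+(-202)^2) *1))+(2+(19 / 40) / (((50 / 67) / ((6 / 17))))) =264031715453 / 118619829000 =2.23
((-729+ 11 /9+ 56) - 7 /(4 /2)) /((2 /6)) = -12155 /6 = -2025.83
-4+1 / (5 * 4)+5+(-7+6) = 1 / 20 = 0.05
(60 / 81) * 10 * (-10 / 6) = -1000 / 81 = -12.35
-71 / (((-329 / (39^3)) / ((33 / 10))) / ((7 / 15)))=19714.10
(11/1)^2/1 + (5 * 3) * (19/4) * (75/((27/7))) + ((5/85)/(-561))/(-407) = 7796326895/5175412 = 1506.42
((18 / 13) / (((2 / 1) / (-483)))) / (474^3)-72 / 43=-3691882955 / 2204870408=-1.67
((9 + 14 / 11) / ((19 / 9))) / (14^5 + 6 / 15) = 1695 / 187342166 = 0.00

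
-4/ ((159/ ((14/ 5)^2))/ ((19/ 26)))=-7448/ 51675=-0.14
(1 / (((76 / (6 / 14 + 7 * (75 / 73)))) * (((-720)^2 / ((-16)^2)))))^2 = 421201 / 171797381122500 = 0.00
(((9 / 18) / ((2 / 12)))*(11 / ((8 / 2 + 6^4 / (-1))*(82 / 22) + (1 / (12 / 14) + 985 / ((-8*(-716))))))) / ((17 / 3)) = -18713376 / 15470302855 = -0.00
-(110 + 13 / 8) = -111.62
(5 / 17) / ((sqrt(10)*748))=sqrt(10) / 25432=0.00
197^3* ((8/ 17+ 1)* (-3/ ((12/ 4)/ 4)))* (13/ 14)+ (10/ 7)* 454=-4969415270/ 119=-41759792.18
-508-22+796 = 266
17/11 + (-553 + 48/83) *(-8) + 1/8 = 32291305/7304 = 4421.04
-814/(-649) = 74/59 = 1.25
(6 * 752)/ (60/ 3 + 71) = 49.58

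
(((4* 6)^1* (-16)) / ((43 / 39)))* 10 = -149760 / 43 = -3482.79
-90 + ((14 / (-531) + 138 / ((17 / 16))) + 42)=738914 / 9027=81.86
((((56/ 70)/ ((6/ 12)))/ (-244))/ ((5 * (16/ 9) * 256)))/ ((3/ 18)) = -27/ 1561600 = -0.00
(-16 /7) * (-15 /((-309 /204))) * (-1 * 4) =65280 /721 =90.54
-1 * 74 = -74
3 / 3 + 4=5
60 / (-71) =-60 / 71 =-0.85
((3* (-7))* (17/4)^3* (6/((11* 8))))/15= -103173/14080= -7.33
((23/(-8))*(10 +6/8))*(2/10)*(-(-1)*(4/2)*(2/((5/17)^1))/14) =-16813/2800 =-6.00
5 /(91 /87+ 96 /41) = 17835 /12083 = 1.48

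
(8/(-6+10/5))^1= -2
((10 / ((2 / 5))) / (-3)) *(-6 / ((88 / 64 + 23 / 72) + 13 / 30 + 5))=9000 / 1283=7.01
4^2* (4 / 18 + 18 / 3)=896 / 9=99.56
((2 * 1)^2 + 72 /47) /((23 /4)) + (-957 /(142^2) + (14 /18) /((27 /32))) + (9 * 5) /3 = 89178150245 /5296740012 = 16.84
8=8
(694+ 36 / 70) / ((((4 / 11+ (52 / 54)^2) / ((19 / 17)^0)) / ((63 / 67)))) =438583167 / 866980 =505.87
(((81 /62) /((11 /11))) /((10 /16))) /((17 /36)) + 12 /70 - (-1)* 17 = 79675 /3689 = 21.60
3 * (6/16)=9/8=1.12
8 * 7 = 56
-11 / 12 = -0.92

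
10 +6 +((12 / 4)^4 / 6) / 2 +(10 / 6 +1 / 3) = 99 / 4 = 24.75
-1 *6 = -6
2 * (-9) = -18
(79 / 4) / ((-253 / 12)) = -0.94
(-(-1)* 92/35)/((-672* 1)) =-23/5880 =-0.00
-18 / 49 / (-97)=18 / 4753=0.00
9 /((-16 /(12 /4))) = -27 /16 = -1.69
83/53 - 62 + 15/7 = -21626/371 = -58.29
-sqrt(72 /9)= -2* sqrt(2)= -2.83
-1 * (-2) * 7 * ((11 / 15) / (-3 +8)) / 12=77 / 450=0.17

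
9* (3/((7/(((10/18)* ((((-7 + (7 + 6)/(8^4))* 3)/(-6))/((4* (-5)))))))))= -85977/229376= -0.37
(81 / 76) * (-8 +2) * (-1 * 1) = 243 / 38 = 6.39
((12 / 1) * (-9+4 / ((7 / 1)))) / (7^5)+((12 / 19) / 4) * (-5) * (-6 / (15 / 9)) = 2.84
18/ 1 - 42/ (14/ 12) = -18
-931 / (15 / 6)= -1862 / 5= -372.40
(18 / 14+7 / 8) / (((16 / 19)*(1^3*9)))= 2299 / 8064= 0.29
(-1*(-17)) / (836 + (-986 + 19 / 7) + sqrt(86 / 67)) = -0.12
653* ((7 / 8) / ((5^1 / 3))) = 13713 / 40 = 342.82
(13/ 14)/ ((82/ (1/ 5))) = 13/ 5740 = 0.00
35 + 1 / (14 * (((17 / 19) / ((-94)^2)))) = 88107 / 119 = 740.39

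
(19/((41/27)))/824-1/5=-31219/168920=-0.18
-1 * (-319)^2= -101761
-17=-17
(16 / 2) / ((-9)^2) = 8 / 81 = 0.10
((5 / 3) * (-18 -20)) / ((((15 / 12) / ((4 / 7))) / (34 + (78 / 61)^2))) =-80619584 / 78141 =-1031.72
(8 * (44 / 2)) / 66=8 / 3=2.67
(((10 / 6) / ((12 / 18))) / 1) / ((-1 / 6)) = -15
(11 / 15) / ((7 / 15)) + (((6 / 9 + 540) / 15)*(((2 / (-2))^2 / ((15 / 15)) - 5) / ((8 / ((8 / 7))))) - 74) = -29303 / 315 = -93.03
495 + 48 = 543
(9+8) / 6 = 17 / 6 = 2.83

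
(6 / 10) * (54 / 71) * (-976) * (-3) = 474336 / 355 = 1336.16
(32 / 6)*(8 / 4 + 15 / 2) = 152 / 3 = 50.67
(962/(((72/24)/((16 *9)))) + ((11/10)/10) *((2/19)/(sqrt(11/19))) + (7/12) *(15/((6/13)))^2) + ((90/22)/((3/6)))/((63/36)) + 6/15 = 46797.24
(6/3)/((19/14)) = 28/19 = 1.47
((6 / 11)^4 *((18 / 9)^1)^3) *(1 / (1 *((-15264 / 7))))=-252 / 775973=-0.00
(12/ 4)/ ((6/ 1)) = 1/ 2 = 0.50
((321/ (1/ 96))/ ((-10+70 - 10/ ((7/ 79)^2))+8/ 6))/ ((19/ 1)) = -2264976/ 1693033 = -1.34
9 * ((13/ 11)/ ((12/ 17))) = 663/ 44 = 15.07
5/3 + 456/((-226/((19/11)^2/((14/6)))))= -262217/287133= -0.91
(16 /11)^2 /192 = 4 /363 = 0.01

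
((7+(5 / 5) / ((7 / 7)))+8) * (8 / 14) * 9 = 576 / 7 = 82.29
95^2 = 9025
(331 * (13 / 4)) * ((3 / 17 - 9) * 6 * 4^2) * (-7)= 108435600 / 17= 6378564.71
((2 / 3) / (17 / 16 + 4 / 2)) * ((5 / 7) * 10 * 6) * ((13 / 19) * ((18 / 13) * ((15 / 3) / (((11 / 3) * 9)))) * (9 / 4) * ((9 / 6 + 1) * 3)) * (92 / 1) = 149040000 / 71687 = 2079.04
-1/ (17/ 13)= -13/ 17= -0.76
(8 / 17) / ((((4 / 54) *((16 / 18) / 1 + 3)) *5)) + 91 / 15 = 57061 / 8925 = 6.39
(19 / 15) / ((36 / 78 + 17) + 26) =247 / 8475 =0.03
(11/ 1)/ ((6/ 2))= 11/ 3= 3.67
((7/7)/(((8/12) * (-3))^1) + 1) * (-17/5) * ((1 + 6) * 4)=-238/5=-47.60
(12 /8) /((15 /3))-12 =-117 /10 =-11.70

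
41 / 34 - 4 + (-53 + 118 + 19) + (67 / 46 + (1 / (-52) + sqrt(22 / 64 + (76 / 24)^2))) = sqrt(5974) / 24 + 1680301 / 20332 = 85.86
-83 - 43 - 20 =-146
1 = 1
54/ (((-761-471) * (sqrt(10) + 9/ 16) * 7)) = 486/ 1336181-864 * sqrt(10)/ 1336181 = -0.00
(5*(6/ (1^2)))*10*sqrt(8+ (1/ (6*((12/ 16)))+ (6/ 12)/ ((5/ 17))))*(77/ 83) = 770*sqrt(8930)/ 83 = 876.67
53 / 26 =2.04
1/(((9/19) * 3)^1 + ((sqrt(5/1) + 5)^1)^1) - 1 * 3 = -36919/13079 - 361 * sqrt(5)/13079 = -2.88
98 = 98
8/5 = 1.60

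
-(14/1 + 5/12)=-173/12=-14.42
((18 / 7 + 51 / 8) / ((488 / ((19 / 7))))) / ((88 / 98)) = 9519 / 171776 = 0.06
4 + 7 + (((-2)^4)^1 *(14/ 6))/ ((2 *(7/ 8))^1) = 97/ 3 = 32.33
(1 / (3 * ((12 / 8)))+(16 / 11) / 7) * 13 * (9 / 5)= 3874 / 385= 10.06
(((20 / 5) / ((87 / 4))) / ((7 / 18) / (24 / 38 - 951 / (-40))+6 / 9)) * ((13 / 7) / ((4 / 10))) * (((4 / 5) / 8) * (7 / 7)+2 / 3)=11092302 / 11566331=0.96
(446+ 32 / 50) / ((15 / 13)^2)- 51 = 533393 / 1875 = 284.48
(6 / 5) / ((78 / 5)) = 1 / 13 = 0.08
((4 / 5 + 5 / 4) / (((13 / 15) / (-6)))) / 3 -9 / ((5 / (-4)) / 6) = 5001 / 130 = 38.47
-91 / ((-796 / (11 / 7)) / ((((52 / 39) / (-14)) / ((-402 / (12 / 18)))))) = 143 / 5039874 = 0.00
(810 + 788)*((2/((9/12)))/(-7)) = -12784/21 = -608.76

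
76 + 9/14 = 1073/14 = 76.64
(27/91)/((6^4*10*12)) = 1/524160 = 0.00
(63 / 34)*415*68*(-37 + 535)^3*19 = 122704438111920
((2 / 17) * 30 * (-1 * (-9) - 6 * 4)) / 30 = -30 / 17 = -1.76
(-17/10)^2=289/100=2.89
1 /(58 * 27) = 1 /1566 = 0.00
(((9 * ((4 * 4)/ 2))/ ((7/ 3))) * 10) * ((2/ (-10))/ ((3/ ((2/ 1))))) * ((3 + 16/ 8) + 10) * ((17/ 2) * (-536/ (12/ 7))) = 1640160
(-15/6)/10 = -1/4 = -0.25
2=2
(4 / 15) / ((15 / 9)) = 4 / 25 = 0.16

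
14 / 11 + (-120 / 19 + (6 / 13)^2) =-170602 / 35321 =-4.83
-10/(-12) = 5/6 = 0.83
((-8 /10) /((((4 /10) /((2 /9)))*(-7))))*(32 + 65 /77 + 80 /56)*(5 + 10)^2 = 489.61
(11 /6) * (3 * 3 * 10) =165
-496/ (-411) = 496/ 411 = 1.21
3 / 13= 0.23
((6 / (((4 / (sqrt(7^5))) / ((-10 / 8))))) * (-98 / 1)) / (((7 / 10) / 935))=24052875 * sqrt(7) / 2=31818962.78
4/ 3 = 1.33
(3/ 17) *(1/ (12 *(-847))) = -1/ 57596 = -0.00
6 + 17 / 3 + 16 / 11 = 433 / 33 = 13.12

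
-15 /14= -1.07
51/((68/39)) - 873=-3375/4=-843.75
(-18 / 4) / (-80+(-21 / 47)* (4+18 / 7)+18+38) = 141 / 844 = 0.17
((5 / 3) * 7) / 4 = 35 / 12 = 2.92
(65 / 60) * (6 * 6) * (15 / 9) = 65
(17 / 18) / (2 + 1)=17 / 54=0.31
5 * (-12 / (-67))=60 / 67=0.90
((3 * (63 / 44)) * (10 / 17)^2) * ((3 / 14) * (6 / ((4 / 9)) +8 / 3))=65475 / 12716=5.15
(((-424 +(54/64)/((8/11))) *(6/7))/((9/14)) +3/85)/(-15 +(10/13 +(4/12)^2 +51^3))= -358816341/84420721600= -0.00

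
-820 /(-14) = 410 /7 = 58.57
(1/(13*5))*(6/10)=3/325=0.01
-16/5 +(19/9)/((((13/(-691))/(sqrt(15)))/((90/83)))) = -131290 * sqrt(15)/1079 - 16/5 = -474.45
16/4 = 4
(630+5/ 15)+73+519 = 3667/ 3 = 1222.33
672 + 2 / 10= 3361 / 5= 672.20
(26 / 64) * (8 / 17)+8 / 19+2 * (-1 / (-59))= 49253 / 76228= 0.65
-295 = -295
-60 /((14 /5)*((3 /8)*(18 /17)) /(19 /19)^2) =-3400 /63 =-53.97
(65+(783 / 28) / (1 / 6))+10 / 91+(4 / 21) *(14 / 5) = 637261 / 2730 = 233.43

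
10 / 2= 5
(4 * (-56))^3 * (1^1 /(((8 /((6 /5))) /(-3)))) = 25288704 /5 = 5057740.80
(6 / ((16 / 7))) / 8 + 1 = 85 / 64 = 1.33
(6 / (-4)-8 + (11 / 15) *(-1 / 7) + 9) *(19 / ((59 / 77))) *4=-53086 / 885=-59.98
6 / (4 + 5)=0.67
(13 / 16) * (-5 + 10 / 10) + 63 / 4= 25 / 2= 12.50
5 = 5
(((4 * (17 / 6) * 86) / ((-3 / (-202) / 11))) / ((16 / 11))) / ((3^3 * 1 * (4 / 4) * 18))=8933551 / 8748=1021.21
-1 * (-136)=136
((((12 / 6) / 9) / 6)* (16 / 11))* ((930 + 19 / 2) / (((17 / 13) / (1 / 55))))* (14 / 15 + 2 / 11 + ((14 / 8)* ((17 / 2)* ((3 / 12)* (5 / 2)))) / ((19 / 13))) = 36640964113 / 6964590600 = 5.26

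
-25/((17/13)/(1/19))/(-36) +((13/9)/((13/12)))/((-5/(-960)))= 2977093/11628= 256.03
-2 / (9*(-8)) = 0.03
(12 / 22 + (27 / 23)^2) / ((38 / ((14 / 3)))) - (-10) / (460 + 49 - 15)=368616 / 1437293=0.26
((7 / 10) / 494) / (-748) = -7 / 3695120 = -0.00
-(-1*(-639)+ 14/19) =-639.74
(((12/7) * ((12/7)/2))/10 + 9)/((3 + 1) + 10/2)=249/245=1.02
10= 10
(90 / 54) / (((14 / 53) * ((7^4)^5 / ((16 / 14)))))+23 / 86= 269777652352226266541 / 1008733830534410916642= 0.27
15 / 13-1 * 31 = -388 / 13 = -29.85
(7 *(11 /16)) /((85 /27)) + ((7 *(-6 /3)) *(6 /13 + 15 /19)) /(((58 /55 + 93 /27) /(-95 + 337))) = -41389652997 /44005520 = -940.56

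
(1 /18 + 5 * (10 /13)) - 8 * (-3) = 27.90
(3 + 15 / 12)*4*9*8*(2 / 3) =816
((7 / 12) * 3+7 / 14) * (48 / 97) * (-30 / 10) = -324 / 97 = -3.34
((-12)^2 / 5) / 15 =48 / 25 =1.92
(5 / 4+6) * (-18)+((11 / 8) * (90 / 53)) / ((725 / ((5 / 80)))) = -64185021 / 491840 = -130.50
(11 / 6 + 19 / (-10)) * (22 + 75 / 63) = -487 / 315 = -1.55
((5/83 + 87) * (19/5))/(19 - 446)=-137294/177205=-0.77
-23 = -23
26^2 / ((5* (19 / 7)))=4732 / 95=49.81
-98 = -98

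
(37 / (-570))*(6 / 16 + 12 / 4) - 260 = -395533 / 1520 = -260.22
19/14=1.36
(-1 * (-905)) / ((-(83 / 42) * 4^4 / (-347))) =6594735 / 10624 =620.74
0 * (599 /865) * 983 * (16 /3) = 0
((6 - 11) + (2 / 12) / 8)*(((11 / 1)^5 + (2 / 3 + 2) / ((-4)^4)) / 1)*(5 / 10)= -400949.91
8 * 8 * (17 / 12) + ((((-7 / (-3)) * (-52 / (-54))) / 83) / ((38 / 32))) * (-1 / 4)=11580760 / 127737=90.66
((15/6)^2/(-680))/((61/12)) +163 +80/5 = 1484969/8296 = 179.00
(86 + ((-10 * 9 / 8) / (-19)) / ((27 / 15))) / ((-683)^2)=6561 / 35453164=0.00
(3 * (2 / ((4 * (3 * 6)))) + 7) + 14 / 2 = 169 / 12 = 14.08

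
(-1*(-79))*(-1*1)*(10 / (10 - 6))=-395 / 2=-197.50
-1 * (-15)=15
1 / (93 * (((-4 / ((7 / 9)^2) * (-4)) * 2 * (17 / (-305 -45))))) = -8575 / 2048976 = -0.00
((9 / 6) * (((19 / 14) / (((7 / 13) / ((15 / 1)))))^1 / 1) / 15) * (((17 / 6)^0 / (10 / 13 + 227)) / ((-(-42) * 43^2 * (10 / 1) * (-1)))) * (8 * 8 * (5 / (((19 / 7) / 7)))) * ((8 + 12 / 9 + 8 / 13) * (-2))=40352 / 114972669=0.00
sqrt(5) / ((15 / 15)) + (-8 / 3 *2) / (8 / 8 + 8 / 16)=-32 / 9 + sqrt(5)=-1.32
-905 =-905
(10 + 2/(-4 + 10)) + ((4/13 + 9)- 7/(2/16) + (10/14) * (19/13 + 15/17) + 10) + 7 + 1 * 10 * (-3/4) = -33395/1326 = -25.18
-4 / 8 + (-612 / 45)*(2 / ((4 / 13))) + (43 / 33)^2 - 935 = -11131781 / 10890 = -1022.20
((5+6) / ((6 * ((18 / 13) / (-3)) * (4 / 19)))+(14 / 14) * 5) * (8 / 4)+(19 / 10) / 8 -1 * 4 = -22679 / 720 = -31.50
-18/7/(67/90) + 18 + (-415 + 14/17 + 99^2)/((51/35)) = 875118238/135541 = 6456.48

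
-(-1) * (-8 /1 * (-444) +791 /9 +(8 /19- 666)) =508607 /171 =2974.31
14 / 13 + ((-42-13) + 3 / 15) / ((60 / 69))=-40263 / 650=-61.94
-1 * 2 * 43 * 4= -344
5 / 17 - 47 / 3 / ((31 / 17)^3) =-3478622 / 1519341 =-2.29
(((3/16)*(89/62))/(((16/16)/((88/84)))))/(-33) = -89/10416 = -0.01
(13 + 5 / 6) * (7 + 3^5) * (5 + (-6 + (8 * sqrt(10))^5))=-10375 / 3 + 33996800000 * sqrt(10) / 3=35835770260.74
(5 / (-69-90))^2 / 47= 25 / 1188207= 0.00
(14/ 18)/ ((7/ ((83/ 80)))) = 0.12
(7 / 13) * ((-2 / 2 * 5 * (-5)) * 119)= 20825 / 13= 1601.92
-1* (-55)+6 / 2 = 58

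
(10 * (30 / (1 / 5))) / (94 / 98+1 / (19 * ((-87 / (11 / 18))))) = 2186919000 / 1397899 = 1564.43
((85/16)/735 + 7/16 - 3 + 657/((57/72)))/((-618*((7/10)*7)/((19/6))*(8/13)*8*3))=-1201594745/20512300032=-0.06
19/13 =1.46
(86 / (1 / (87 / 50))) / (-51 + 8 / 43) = -2.94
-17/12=-1.42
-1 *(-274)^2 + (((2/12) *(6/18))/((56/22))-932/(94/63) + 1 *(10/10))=-1793172515/23688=-75699.62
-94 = -94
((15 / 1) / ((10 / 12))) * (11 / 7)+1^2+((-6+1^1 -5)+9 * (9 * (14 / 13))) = 9693 / 91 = 106.52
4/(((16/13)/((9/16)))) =1.83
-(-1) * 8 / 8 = 1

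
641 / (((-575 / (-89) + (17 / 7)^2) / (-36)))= -1867.20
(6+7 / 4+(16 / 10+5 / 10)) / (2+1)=3.28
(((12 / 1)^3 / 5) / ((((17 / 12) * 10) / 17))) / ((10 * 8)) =648 / 125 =5.18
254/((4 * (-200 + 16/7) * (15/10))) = -889/4152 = -0.21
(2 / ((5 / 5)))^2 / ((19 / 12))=48 / 19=2.53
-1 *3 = -3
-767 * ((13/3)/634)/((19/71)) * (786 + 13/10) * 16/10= -24677.05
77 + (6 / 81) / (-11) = 22867 / 297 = 76.99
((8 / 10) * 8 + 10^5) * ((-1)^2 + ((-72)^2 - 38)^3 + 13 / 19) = 1294674949202099712 / 95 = 13628157360022102.23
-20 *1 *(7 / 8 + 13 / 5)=-139 / 2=-69.50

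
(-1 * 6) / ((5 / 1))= -6 / 5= -1.20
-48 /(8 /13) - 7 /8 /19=-11863 /152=-78.05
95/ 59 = 1.61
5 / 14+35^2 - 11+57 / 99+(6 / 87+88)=17457619 / 13398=1303.00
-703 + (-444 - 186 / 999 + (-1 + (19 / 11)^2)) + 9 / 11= -46110686 / 40293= -1144.38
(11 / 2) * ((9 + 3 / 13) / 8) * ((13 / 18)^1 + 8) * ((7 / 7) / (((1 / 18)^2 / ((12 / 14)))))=1398870 / 91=15372.20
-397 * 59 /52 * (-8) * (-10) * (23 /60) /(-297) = 538729 /11583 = 46.51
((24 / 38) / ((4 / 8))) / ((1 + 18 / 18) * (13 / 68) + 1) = 816 / 893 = 0.91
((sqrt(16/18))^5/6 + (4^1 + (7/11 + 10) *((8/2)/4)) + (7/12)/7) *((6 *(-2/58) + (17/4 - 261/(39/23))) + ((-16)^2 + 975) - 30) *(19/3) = 1982992 *sqrt(2)/3393 + 20382003/208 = 98816.92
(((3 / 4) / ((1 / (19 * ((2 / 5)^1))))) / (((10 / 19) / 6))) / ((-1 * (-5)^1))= 3249 / 250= 13.00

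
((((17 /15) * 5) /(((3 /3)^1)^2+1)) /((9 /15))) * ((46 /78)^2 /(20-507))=-0.00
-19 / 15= -1.27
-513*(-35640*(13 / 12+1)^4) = 11021484375 / 32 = 344421386.72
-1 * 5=-5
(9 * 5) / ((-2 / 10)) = -225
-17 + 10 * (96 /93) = -207 /31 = -6.68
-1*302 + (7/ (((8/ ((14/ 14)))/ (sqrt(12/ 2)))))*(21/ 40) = -300.87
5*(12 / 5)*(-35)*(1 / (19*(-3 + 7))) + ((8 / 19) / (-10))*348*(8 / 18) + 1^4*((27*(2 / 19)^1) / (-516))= -295201 / 24510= -12.04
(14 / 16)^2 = 49 / 64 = 0.77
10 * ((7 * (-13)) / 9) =-910 / 9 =-101.11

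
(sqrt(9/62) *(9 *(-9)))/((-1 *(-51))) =-81 *sqrt(62)/1054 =-0.61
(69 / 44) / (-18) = -23 / 264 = -0.09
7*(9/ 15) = 4.20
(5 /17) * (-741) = -3705 /17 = -217.94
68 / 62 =34 / 31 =1.10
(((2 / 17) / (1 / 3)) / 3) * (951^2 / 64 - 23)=902929 / 544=1659.80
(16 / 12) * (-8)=-32 / 3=-10.67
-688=-688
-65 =-65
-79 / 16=-4.94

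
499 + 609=1108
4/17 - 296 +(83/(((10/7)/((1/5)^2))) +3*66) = -405623/4250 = -95.44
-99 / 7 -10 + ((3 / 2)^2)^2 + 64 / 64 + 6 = -1353 / 112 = -12.08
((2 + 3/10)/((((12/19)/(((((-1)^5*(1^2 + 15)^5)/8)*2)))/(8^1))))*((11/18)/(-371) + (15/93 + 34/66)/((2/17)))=-749751094083584/17078985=-43899042.83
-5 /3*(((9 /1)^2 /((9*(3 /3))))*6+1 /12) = -90.14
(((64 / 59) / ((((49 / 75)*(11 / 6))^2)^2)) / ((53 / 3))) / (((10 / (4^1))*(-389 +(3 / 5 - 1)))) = -5248800000000 / 171288276210748543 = -0.00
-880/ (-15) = 58.67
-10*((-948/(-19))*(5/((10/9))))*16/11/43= -682560/8987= -75.95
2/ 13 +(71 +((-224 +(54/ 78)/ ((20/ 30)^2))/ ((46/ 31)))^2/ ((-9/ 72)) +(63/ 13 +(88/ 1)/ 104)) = -128522503945/ 715208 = -179699.48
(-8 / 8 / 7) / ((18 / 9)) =-1 / 14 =-0.07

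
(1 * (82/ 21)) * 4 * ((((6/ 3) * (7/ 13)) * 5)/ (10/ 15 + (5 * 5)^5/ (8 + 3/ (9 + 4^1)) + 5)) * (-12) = -2105760/ 2475597761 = -0.00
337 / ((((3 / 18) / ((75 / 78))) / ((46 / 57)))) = 387550 / 247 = 1569.03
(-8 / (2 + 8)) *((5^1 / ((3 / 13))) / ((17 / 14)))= -728 / 51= -14.27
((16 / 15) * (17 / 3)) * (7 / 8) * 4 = 952 / 45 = 21.16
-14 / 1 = -14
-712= -712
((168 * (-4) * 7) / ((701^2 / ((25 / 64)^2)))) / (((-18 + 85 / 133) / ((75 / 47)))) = 916453125 / 6826023772544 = 0.00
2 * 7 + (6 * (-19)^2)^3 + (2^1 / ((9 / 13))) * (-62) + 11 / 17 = 1554772250125 / 153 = 10161910131.54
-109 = -109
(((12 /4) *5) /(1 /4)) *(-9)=-540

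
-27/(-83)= 27/83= 0.33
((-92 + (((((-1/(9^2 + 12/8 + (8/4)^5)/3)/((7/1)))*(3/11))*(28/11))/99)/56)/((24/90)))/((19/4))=-8833075025/121614801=-72.63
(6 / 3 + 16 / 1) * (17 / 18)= 17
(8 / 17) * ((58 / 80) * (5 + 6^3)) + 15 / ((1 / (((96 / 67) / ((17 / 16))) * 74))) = 8954203 / 5695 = 1572.29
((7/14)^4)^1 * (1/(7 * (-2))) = -1/224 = -0.00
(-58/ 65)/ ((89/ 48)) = -0.48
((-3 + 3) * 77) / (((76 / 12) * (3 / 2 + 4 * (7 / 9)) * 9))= 0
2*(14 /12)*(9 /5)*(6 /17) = 126 /85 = 1.48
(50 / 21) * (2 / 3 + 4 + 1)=850 / 63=13.49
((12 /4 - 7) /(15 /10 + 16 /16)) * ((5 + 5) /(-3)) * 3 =16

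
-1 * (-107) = 107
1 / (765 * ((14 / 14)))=1 / 765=0.00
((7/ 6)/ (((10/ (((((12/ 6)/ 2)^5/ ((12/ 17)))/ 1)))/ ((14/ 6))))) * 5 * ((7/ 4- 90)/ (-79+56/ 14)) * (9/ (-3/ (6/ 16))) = -294049/ 115200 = -2.55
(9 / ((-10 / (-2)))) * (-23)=-41.40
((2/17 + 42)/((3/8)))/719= 5728/36669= 0.16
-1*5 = -5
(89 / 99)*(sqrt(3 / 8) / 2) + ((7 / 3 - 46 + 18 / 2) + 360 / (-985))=-20704 / 591 + 89*sqrt(6) / 792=-34.76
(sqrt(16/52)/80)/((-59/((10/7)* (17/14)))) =-17* sqrt(13)/300664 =-0.00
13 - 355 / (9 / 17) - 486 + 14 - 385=-13631 / 9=-1514.56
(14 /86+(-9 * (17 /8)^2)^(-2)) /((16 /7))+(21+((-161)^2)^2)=3127322434591423201 /4654458288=671898262.07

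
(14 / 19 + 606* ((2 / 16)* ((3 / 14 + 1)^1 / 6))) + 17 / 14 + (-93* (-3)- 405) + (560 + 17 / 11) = 10599773 / 23408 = 452.83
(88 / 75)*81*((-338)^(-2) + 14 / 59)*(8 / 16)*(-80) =-1520141040 / 1685099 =-902.11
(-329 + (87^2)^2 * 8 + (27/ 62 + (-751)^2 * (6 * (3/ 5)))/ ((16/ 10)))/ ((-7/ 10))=-1139775168575/ 1736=-656552516.46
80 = 80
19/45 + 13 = 604/45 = 13.42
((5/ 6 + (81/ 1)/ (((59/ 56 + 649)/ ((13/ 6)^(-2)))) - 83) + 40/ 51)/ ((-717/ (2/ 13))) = 17017328005/ 974844418899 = 0.02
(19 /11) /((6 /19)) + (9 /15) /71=128353 /23430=5.48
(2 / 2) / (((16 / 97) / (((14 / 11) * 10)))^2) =11526025 / 1936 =5953.53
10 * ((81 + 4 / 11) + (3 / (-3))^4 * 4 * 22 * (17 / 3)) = 191410 / 33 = 5800.30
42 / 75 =14 / 25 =0.56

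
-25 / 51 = -0.49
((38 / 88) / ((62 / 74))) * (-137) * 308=-674177 / 31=-21747.65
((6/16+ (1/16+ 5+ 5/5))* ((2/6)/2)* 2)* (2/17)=103/408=0.25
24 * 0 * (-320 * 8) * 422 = 0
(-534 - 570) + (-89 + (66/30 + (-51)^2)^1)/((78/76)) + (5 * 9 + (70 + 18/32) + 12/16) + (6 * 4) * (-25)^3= -89649109/240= -373537.95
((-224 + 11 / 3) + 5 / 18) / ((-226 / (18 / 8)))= 3961 / 1808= 2.19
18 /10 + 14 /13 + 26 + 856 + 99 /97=5585584 /6305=885.90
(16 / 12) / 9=4 / 27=0.15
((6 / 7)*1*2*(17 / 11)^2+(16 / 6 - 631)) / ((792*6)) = -1586191 / 12074832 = -0.13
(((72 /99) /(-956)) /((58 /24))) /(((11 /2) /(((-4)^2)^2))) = -0.01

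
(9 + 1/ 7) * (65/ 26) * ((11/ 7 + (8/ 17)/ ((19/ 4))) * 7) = 267.28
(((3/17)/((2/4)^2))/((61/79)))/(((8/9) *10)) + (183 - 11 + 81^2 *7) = 956095393/20740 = 46099.10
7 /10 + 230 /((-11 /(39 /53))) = -85619 /5830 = -14.69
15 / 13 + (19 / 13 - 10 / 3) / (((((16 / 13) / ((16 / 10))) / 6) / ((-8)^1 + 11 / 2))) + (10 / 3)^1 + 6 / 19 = 61211 / 1482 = 41.30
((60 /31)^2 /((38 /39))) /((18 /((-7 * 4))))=-109200 /18259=-5.98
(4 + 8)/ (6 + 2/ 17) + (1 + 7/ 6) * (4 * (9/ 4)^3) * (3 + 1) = 41271/ 104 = 396.84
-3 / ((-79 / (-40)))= -120 / 79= -1.52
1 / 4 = 0.25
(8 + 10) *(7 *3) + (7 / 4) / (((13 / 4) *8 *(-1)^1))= 39305 / 104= 377.93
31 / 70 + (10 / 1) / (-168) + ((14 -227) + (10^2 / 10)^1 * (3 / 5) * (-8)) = -15637 / 60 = -260.62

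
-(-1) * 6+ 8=14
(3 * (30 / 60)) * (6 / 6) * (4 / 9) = 2 / 3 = 0.67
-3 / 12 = -1 / 4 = -0.25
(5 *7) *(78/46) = 1365/23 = 59.35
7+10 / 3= 31 / 3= 10.33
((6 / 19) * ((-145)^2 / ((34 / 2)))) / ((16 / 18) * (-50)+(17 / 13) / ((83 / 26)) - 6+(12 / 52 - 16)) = -1225042650 / 206404429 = -5.94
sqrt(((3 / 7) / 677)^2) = 3 / 4739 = 0.00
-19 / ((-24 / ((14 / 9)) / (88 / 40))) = 1463 / 540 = 2.71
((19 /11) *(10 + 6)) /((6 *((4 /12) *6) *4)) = 19 /33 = 0.58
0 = 0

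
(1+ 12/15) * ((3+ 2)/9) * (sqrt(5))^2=5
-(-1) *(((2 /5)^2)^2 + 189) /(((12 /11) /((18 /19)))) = 3898653 /23750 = 164.15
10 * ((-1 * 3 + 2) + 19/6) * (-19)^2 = 23465/3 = 7821.67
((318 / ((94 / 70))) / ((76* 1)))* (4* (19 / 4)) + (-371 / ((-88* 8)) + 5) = 2141757 / 33088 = 64.73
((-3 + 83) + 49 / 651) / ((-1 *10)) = -7447 / 930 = -8.01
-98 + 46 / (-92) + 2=-193 / 2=-96.50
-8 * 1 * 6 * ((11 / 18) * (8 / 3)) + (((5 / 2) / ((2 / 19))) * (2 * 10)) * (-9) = -4353.22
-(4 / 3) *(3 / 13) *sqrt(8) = -8 *sqrt(2) / 13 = -0.87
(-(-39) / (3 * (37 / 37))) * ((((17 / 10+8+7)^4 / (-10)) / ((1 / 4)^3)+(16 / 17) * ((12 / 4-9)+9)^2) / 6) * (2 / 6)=-171890061941 / 478125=-359508.63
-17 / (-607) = 0.03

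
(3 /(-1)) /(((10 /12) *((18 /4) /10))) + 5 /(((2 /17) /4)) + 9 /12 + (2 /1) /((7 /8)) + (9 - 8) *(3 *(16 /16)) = 4705 /28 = 168.04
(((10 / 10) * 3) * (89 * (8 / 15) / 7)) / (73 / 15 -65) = -1068 / 3157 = -0.34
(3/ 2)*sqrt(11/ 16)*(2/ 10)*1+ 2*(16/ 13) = 2.71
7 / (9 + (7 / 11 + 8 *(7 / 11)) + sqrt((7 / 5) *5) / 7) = 87318 / 183587 - 847 *sqrt(7) / 183587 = 0.46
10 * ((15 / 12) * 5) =125 / 2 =62.50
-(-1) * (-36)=-36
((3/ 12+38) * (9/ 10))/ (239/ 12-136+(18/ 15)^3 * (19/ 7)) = -722925/ 2339254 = -0.31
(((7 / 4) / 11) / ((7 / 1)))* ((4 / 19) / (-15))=-1 / 3135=-0.00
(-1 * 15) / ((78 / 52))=-10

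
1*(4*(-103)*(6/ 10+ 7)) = -15656/ 5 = -3131.20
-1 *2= -2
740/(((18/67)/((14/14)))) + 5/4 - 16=98629/36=2739.69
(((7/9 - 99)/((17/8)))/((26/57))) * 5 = -1520/3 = -506.67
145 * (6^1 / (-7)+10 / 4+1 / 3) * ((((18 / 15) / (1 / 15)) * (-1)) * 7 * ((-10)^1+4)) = 216630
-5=-5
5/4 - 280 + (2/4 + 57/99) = -36653/132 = -277.67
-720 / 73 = -9.86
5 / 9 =0.56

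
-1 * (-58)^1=58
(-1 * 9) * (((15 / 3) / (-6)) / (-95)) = -3 / 38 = -0.08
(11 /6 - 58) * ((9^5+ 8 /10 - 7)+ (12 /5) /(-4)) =-3316203.57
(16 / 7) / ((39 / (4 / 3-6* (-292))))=84160 / 819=102.76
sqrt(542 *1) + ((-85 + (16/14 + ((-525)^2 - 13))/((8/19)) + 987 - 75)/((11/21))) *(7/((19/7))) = 3226889.56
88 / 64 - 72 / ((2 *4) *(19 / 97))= -44.57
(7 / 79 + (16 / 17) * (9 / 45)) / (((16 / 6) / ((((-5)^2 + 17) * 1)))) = 117117 / 26860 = 4.36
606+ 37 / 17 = 608.18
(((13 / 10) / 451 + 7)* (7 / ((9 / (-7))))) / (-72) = 1547567 / 2922480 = 0.53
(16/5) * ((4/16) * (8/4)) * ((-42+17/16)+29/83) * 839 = -45222939/830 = -54485.47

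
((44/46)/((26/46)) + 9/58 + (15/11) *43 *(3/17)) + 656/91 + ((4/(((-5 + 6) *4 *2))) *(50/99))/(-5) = 171913457/8882874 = 19.35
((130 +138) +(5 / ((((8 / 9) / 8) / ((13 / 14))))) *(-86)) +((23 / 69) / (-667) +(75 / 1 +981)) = -31789894 / 14007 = -2269.57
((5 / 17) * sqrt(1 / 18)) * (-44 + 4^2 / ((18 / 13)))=-730 * sqrt(2) / 459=-2.25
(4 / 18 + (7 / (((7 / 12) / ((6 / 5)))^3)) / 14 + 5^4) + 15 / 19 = 4621595704 / 7331625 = 630.36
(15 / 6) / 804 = 5 / 1608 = 0.00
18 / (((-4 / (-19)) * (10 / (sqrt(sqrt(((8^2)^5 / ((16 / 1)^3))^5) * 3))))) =179306496 * sqrt(6) / 5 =87841884.55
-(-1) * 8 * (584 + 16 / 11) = 51520 / 11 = 4683.64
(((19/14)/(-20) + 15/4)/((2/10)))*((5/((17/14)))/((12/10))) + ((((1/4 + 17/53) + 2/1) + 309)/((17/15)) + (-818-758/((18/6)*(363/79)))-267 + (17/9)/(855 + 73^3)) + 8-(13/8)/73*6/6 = -7390155411096589/9308427533328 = -793.92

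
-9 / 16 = -0.56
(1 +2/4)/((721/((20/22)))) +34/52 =135217/206206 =0.66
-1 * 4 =-4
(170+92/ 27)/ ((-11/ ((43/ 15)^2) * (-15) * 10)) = 4328509/ 5011875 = 0.86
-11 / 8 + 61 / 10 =189 / 40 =4.72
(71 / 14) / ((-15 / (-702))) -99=138.34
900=900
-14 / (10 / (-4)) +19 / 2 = 151 / 10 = 15.10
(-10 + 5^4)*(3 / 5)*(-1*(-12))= 4428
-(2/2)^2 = -1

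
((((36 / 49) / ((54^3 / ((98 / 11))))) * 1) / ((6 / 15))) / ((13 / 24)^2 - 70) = -160 / 107323623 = -0.00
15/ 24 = 5/ 8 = 0.62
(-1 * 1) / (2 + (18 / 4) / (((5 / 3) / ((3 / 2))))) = -20 / 121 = -0.17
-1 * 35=-35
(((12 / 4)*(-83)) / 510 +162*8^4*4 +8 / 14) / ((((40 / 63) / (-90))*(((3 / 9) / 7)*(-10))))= 5372621459919 / 6800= 790091391.16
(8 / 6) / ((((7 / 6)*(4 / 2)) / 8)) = 32 / 7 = 4.57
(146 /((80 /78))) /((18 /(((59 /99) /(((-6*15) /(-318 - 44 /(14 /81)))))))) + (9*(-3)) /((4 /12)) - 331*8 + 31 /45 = -841473323 /311850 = -2698.33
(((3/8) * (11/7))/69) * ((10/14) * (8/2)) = 0.02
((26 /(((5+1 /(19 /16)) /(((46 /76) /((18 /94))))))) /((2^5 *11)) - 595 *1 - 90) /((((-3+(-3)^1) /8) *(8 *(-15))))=-240864827 /31648320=-7.61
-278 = -278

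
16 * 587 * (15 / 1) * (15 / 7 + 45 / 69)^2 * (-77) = -313810200000 / 3703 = -84744855.52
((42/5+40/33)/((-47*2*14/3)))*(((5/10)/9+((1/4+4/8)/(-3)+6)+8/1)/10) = -56303/1861200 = -0.03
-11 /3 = -3.67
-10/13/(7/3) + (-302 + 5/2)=-54569/182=-299.83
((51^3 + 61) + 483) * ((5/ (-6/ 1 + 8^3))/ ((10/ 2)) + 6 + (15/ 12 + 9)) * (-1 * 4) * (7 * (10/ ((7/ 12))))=-262878979800/ 253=-1039047350.99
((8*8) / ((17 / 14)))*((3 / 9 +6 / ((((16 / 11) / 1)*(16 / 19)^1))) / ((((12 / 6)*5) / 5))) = 14063 / 102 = 137.87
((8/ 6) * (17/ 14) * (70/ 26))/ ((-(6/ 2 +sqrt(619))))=17/ 793 - 17 * sqrt(619)/ 2379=-0.16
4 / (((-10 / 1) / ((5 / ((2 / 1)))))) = -1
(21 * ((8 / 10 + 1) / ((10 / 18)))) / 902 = 1701 / 22550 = 0.08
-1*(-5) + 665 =670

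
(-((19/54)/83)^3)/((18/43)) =-294937/1620645627024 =-0.00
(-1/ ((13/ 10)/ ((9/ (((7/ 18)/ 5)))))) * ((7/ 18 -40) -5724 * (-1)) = -6577650/ 13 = -505973.08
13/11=1.18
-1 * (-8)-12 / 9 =20 / 3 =6.67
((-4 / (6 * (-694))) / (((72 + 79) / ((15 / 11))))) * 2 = 0.00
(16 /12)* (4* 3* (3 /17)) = 48 /17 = 2.82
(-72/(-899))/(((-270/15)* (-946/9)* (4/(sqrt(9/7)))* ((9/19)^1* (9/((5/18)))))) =95* sqrt(7)/321471612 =0.00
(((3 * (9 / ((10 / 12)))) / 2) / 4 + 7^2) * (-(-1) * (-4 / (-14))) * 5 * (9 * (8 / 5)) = 38196 / 35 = 1091.31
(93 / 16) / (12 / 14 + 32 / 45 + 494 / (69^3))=1069296795 / 288780544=3.70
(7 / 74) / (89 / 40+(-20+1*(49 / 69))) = -9660 / 1742663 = -0.01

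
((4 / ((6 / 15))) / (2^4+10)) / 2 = 5 / 26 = 0.19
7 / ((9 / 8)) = 56 / 9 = 6.22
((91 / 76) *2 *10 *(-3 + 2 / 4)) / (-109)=2275 / 4142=0.55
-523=-523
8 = 8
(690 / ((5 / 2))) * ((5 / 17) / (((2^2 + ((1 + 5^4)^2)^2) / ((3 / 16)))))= 207 / 2088508471568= 0.00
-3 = -3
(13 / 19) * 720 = 9360 / 19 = 492.63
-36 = -36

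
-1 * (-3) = 3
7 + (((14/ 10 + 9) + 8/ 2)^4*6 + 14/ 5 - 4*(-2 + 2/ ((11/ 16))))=1773716871/ 6875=257995.18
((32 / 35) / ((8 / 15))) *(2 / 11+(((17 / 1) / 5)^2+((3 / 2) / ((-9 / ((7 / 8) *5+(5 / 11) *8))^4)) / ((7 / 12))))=630764233801 / 27548505600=22.90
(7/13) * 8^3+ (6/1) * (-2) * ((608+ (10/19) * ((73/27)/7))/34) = 61.03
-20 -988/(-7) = 848/7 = 121.14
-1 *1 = -1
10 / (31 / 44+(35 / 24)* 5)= 2640 / 2111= 1.25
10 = 10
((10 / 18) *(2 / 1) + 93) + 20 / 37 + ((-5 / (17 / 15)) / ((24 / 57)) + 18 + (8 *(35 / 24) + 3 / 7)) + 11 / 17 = 36430213 / 317016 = 114.92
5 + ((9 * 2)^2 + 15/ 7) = 2318/ 7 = 331.14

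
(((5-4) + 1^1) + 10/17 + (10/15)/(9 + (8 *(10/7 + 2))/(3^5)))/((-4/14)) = -818209/87839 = -9.31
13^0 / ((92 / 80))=20 / 23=0.87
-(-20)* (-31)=-620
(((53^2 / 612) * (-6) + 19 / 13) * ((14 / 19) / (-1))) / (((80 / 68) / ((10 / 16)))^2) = 4114901 / 758784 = 5.42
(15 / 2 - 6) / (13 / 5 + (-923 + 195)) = -0.00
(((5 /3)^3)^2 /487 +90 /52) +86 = 87.77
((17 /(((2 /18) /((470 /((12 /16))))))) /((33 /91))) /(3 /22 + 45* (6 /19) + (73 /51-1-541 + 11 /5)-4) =-28182008400 /56281837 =-500.73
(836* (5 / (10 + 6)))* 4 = 1045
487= 487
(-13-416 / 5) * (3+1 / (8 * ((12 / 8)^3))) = -39442 / 135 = -292.16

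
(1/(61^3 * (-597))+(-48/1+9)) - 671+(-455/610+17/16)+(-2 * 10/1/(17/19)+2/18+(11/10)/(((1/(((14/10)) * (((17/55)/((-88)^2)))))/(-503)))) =-731.96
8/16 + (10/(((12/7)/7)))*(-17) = -693.67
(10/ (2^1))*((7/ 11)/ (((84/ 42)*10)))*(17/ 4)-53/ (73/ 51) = -467041/ 12848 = -36.35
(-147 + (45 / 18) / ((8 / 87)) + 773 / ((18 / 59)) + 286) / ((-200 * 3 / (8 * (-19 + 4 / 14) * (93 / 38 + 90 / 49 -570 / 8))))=-201607109539 / 4468800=-45114.37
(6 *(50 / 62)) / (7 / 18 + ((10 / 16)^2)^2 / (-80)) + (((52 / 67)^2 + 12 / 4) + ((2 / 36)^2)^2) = 53703700552357085 / 3334371679103184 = 16.11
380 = 380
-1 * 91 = -91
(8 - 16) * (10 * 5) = -400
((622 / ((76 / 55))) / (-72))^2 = 292581025 / 7485696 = 39.09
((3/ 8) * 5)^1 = 15/ 8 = 1.88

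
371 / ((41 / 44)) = 16324 / 41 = 398.15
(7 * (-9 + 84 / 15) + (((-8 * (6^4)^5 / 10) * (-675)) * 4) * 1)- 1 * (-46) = 39486511152680140911 / 5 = 7897302230536028182.20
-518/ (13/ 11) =-5698/ 13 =-438.31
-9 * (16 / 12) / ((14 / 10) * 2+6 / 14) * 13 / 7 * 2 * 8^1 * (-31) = 386880 / 113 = 3423.72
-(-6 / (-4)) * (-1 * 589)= 1767 / 2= 883.50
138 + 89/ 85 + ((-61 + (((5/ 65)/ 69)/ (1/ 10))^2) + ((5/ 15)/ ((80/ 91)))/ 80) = 6832779205721/ 87541459200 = 78.05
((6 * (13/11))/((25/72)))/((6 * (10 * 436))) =117/149875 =0.00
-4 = -4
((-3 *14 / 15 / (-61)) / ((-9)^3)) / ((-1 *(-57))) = -14 / 12673665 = -0.00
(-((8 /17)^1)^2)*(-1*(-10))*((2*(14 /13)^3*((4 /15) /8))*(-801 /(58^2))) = 23444736 /533978653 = 0.04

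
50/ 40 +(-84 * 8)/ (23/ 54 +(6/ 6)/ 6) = -4531/ 4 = -1132.75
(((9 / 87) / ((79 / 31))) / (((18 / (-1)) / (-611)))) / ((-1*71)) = -18941 / 975966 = -0.02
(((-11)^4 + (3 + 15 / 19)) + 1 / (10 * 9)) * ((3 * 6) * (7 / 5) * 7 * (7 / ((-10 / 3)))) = -25768844661 / 4750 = -5425019.93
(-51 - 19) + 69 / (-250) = -17569 / 250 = -70.28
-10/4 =-5/2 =-2.50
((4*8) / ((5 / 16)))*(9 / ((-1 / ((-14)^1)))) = 64512 / 5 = 12902.40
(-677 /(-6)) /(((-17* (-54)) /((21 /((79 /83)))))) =393337 /145044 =2.71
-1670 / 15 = -111.33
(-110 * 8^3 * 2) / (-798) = 56320 / 399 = 141.15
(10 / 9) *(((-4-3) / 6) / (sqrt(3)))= -35 *sqrt(3) / 81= -0.75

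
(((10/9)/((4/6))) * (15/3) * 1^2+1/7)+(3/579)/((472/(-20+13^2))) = 16218217/1913016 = 8.48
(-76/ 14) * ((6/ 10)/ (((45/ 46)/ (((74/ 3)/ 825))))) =-129352/ 1299375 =-0.10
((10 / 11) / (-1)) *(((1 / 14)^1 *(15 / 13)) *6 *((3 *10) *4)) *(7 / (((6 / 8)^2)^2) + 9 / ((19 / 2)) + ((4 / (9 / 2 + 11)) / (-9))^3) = -19039646972000 / 15298065783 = -1244.58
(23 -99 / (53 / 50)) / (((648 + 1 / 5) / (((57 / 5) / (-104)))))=2337 / 196312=0.01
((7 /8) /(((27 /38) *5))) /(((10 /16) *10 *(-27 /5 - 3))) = -19 /4050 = -0.00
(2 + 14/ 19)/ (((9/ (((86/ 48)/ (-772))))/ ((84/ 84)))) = -559/ 792072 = -0.00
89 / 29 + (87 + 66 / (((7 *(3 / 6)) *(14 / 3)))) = 133730 / 1421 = 94.11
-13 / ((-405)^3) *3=13 / 22143375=0.00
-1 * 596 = -596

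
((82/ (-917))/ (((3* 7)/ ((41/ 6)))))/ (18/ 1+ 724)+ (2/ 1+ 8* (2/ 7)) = 183710099/ 42866082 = 4.29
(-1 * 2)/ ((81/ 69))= -46/ 27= -1.70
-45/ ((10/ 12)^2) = -324/ 5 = -64.80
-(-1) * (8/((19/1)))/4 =2/19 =0.11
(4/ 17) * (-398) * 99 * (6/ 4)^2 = -354618/ 17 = -20859.88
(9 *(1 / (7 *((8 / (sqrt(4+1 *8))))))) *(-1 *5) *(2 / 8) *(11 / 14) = -495 *sqrt(3) / 1568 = -0.55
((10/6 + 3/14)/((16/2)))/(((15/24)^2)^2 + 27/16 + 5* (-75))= -20224/32097723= -0.00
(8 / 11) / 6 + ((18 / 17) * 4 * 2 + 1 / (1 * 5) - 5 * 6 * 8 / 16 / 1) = -17414 / 2805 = -6.21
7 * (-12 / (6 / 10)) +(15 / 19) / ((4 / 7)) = -10535 / 76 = -138.62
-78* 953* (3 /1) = -223002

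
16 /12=4 /3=1.33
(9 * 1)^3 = 729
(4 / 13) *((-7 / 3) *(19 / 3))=-532 / 117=-4.55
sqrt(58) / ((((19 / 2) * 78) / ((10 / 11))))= 10 * sqrt(58) / 8151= 0.01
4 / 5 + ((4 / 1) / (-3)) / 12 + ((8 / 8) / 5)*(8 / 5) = 227 / 225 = 1.01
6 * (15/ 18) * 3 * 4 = 60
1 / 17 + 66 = 1123 / 17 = 66.06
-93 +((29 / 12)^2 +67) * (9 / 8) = -1415 / 128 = -11.05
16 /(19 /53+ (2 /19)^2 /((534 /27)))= 27245392 /611405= 44.56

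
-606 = -606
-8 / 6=-4 / 3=-1.33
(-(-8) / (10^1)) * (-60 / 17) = -48 / 17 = -2.82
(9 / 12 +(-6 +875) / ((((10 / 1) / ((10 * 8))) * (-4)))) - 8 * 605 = -6577.25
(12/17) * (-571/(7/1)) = -6852/119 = -57.58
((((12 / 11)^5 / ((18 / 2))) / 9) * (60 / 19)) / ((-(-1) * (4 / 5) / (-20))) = -4608000 / 3059969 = -1.51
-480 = -480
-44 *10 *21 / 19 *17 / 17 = -9240 / 19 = -486.32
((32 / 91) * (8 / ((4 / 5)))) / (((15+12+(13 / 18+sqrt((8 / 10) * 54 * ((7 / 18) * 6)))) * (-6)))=-2395200 / 98435519+103680 * sqrt(70) / 98435519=-0.02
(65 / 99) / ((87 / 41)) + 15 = 131860 / 8613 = 15.31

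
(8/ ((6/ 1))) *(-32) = -128/ 3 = -42.67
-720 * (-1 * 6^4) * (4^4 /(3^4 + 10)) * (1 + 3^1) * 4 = 3822059520 /91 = 42000654.07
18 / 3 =6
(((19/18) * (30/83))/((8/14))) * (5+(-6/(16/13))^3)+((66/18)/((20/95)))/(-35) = -1329947389/17848320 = -74.51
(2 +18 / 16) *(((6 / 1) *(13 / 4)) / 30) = 65 / 32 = 2.03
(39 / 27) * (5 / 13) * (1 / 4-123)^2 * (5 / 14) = 6027025 / 2016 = 2989.60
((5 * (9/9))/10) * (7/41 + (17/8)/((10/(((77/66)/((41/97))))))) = 14903/39360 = 0.38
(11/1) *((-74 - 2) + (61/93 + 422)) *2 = 709258/93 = 7626.43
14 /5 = 2.80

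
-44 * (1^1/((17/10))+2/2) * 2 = -2376/17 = -139.76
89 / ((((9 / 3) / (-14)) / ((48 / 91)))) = -2848 / 13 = -219.08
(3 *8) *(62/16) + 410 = 503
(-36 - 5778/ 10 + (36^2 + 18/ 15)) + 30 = 3567/ 5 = 713.40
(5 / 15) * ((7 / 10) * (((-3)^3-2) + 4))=-35 / 6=-5.83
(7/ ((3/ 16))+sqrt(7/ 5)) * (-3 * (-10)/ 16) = 3 * sqrt(35)/ 8+70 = 72.22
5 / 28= 0.18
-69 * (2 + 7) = -621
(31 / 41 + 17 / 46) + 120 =228443 / 1886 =121.13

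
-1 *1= -1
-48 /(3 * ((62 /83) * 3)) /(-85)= 0.08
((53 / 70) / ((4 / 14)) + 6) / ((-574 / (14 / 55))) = -173 / 45100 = -0.00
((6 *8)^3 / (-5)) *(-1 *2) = 221184 / 5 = 44236.80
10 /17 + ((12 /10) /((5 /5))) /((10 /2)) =352 /425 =0.83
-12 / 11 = -1.09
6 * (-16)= -96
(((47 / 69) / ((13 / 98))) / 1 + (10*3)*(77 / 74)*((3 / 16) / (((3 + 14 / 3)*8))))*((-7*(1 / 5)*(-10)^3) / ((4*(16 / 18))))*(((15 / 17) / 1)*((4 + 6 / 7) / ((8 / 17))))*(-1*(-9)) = 3824517839625 / 22657024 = 168800.54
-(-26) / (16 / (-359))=-4667 / 8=-583.38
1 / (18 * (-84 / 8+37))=1 / 477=0.00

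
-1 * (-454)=454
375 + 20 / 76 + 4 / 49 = 349446 / 931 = 375.34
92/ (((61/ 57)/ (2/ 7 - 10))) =-356592/ 427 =-835.11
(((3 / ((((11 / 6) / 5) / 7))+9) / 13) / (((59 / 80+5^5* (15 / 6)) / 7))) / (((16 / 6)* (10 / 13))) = 1701 / 763961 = 0.00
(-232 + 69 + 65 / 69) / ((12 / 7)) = -39137 / 414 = -94.53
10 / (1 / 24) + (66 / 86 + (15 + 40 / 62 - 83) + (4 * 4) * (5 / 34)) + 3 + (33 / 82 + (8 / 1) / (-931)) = 309943248339 / 1729986062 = 179.16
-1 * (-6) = 6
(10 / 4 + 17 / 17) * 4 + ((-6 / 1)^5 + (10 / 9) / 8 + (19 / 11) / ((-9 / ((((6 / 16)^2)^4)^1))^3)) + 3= -3627378379978832752720874435 / 467514281804094876155904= -7758.86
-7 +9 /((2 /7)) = 49 /2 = 24.50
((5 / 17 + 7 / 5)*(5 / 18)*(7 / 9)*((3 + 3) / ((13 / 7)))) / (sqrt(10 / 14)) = 784*sqrt(35) / 3315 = 1.40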